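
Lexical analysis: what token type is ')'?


Pattern: delimiter/punctuation
Type: PUNCTUATION


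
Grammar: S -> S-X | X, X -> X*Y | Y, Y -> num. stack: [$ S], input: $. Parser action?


start symbol S on stack, input exhausted
Action: accept


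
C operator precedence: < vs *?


'*' is multiplicative (level 10); '<' is relational (level 7)
Higher level binds tighter
'*' has higher precedence than '<'


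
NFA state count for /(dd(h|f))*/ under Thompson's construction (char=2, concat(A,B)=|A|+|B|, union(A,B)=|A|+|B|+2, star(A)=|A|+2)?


Syntax tree has 4 char leaf(s), 1 union(s), 1 star(s)
chars contribute 4×2 = 8; each union adds +2; each star adds +2
Total: 8 + 2 + 2 = 12 states


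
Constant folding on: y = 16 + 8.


16 + 8 = 24 at compile time
Optimized: y = 24


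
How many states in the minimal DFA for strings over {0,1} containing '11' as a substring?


KMP-style automaton: 2 progress states + 1 absorbing accept = 3
Minimal DFA: 3 states


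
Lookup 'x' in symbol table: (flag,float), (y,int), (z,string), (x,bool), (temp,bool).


Lookup 'x' → type bool


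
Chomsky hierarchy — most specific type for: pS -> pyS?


LHS has context (more than one symbol) and |LHS| ≤ |RHS|
Classification: Type 1 (Context-Sensitive)


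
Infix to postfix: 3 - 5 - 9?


Left to right (same or higher precedence on left)
Postfix: 3 5 - 9 -


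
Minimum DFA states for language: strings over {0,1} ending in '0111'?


Track the longest suffix of input matching a prefix of '0111': 5 classes (prefixes of length 0..4)
Minimal DFA: 5 states


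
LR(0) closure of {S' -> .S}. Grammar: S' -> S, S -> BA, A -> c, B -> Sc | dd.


Start: S' -> .S
For each item with dot before a nonterminal B, add B -> .γ for every B-production
Closure: [S' -> .S, S -> .BA, B -> .Sc, B -> .dd]


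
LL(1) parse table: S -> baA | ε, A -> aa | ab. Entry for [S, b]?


For [S, b]: 'b' ∈ FIRST(baA)
Entry: S -> baA


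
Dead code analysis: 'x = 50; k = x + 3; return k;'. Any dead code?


x is read by k's definition; k is returned
No dead code


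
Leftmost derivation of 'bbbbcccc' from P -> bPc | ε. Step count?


Derivation: P => bPc => bbPcc => bbbPccc => bbbbPcccc => bbbbcccc
Steps: 5


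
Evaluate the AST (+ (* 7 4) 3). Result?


Evaluate inner: (* 7 4) = 28
Evaluate root: (+ 28 3) = 31
Result: 31


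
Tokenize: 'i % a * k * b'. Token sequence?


Scan left to right, longest-match per lexeme
Tokens: ID(i), OP(%), ID(a), OP(*), ID(k), OP(*), ID(b)


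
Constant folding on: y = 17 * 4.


17 * 4 = 68 at compile time
Optimized: y = 68


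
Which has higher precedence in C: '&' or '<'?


'<' is relational (level 7); '&' is bitwise AND (level 5)
Higher level binds tighter
'<' has higher precedence than '&'


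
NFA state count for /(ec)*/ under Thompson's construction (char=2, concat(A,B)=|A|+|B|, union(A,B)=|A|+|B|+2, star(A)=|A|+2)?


Syntax tree has 2 char leaf(s), 0 union(s), 1 star(s)
chars contribute 2×2 = 4; each union adds +2; each star adds +2
Total: 4 + 0 + 2 = 6 states


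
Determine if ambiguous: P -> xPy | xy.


balanced x^n…y^n: each string has a unique parse
Unambiguous


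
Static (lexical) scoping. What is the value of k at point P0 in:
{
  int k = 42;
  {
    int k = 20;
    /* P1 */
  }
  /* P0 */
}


k declared in the same block as P0
k = 42


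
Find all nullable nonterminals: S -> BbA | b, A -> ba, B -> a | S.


A nonterminal is nullable iff some alternative derives ε (directly, or every symbol in it is nullable)
Nullable: {}


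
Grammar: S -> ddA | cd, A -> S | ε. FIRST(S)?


Per alternative of S: FIRST(ddA) = {d}; FIRST(cd) = {c}
FIRST(S) = {c, d}


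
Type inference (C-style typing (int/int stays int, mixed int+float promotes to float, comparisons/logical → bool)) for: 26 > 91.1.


Operand types: int > float
Rule: comparison yields bool
Result type: bool


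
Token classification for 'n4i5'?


Pattern: letter/underscore followed by alphanumerics, not a keyword
Type: IDENTIFIER


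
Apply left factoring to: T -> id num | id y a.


Common prefix: 'id'
Factored: T -> id T', T' -> num | y a


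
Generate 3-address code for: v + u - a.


Break into single-operator statements:
t1 = v + u
t2 = t1 - a


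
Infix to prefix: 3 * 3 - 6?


left-to-right (same/higher precedence on left): tree is (- (* 3 3) 6)
Prefix: - * 3 3 6


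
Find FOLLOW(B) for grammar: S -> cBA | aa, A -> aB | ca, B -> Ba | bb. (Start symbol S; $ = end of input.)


$ ∈ FOLLOW(S). For each A -> αBβ: add FIRST(β)\{ε} to FOLLOW(B); if β nullable, add FOLLOW(A).
FOLLOW(B) = {$, a, c}


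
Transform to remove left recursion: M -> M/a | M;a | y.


Left-recursive alternatives: M/a, M;a; non-recursive: y
Introduce M': M -> yM', M' -> /aM' | ;aM' | ε


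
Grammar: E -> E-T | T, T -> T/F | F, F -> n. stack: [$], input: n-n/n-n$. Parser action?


no handle on stack; shift 'n'
Action: shift


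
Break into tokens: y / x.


Scan left to right, longest-match per lexeme
Tokens: ID(y), OP(/), ID(x)


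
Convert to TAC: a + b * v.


Break into single-operator statements:
t1 = b * v
t2 = a + t1


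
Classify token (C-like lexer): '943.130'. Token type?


Pattern: digits with a decimal point
Type: FLOAT_LITERAL


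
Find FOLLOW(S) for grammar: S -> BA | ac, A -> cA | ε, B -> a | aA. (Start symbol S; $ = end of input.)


$ ∈ FOLLOW(S). For each A -> αBβ: add FIRST(β)\{ε} to FOLLOW(B); if β nullable, add FOLLOW(A).
FOLLOW(S) = {$}


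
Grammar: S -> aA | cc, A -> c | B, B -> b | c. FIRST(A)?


Per alternative of A: FIRST(c) = {c}; FIRST(B) = {b, c}
FIRST(A) = {b, c}


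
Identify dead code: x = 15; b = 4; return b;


x is assigned but never read
Dead: 'x = 15'


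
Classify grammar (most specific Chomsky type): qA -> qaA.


LHS has context (more than one symbol) and |LHS| ≤ |RHS|
Classification: Type 1 (Context-Sensitive)


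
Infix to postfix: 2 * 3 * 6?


Left to right (same or higher precedence on left)
Postfix: 2 3 * 6 *


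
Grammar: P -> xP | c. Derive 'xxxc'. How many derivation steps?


Derivation: P => xP => xxP => xxxP => xxxc
Steps: 4


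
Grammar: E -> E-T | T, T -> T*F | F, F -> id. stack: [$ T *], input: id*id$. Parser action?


no handle; shift 'id'
Action: shift


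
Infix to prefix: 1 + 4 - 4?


left-to-right (same/higher precedence on left): tree is (- (+ 1 4) 4)
Prefix: - + 1 4 4


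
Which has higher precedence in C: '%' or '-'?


'%' is multiplicative (level 10); '-' is additive (level 9)
Higher level binds tighter
'%' has higher precedence than '-'


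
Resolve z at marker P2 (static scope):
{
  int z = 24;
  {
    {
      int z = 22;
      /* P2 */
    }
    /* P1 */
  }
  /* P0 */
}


z declared in the same block as P2
z = 22


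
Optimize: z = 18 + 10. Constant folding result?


18 + 10 = 28 at compile time
Optimized: z = 28


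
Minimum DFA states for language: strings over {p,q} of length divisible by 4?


Track length mod 4: states 0..3, accept at 0
Minimal DFA: 4 states


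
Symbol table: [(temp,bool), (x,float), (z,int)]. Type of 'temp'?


Lookup 'temp' → type bool


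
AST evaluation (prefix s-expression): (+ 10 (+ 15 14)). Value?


Evaluate inner: (+ 15 14) = 29
Evaluate root: (+ 10 29) = 39
Result: 39


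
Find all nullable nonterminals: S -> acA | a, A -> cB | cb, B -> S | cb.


A nonterminal is nullable iff some alternative derives ε (directly, or every symbol in it is nullable)
Nullable: {}


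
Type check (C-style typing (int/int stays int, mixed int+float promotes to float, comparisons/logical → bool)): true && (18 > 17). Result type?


Operand types: bool && bool
Rule: logical operators take bool operands and yield bool
Result type: bool


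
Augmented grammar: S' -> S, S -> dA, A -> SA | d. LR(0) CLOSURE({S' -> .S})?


Start: S' -> .S
For each item with dot before a nonterminal B, add B -> .γ for every B-production
Closure: [S' -> .S, S -> .dA]


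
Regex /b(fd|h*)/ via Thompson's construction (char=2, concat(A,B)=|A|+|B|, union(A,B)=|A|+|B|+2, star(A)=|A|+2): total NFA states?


Syntax tree has 4 char leaf(s), 1 union(s), 1 star(s)
chars contribute 4×2 = 8; each union adds +2; each star adds +2
Total: 8 + 2 + 2 = 12 states


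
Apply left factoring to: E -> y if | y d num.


Common prefix: 'y'
Factored: E -> y E', E' -> if | d num


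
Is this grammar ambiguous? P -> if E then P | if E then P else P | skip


dangling else: 'if E then if E then skip else skip' parses two ways
Ambiguous


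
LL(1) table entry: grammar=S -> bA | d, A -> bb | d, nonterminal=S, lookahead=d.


For [S, d]: 'd' ∈ FIRST(d)
Entry: S -> d


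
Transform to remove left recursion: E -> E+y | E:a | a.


Left-recursive alternatives: E+y, E:a; non-recursive: a
Introduce E': E -> aE', E' -> +yE' | :aE' | ε


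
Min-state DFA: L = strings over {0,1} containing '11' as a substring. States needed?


KMP-style automaton: 2 progress states + 1 absorbing accept = 3
Minimal DFA: 3 states


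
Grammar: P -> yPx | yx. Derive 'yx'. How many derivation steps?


Derivation: P => yx
Steps: 1


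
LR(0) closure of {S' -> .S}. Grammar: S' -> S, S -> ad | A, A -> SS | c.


Start: S' -> .S
For each item with dot before a nonterminal B, add B -> .γ for every B-production
Closure: [S' -> .S, S -> .ad, S -> .A, A -> .SS, A -> .c]


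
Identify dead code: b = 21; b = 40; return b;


first assignment to b is overwritten before any read
Dead: 'b = 21'


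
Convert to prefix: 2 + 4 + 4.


left-to-right (same/higher precedence on left): tree is (+ (+ 2 4) 4)
Prefix: + + 2 4 4


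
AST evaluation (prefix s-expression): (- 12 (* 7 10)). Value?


Evaluate inner: (* 7 10) = 70
Evaluate root: (- 12 70) = -58
Result: -58


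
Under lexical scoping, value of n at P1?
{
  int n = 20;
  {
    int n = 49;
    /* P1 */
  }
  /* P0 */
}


n declared in the same block as P1
n = 49


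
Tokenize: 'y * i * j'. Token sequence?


Scan left to right, longest-match per lexeme
Tokens: ID(y), OP(*), ID(i), OP(*), ID(j)


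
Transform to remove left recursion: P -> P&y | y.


Left-recursive alternatives: P&y; non-recursive: y
Introduce P': P -> yP', P' -> &yP' | ε


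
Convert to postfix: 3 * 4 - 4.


Left to right (same or higher precedence on left)
Postfix: 3 4 * 4 -


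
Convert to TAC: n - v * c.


Break into single-operator statements:
t1 = v * c
t2 = n - t1


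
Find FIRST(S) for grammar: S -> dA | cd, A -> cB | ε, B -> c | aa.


Per alternative of S: FIRST(dA) = {d}; FIRST(cd) = {c}
FIRST(S) = {c, d}


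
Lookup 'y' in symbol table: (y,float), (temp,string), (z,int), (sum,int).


Lookup 'y' → type float


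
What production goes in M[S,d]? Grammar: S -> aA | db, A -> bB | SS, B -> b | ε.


For [S, d]: 'd' ∈ FIRST(db)
Entry: S -> db


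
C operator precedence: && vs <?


'<' is relational (level 7); '&&' is logical AND (level 2)
Higher level binds tighter
'<' has higher precedence than '&&'


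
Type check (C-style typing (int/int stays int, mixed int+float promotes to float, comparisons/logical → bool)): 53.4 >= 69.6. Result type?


Operand types: float >= float
Rule: comparison yields bool
Result type: bool


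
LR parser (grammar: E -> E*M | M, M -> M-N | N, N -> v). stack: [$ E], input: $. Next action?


start symbol E on stack, input exhausted
Action: accept


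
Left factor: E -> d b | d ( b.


Common prefix: 'd'
Factored: E -> d E', E' -> b | ( b


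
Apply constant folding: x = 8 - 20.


8 - 20 = -12 at compile time
Optimized: x = -12


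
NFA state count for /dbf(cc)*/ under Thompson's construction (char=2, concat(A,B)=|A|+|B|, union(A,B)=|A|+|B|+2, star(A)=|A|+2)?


Syntax tree has 5 char leaf(s), 0 union(s), 1 star(s)
chars contribute 5×2 = 10; each union adds +2; each star adds +2
Total: 10 + 0 + 2 = 12 states


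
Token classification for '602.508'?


Pattern: digits with a decimal point
Type: FLOAT_LITERAL


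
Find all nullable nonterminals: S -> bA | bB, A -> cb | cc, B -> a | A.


A nonterminal is nullable iff some alternative derives ε (directly, or every symbol in it is nullable)
Nullable: {}


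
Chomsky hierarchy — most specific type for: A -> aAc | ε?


Single nonterminal LHS, but a^n c^n is not regular
Classification: Type 2 (Context-Free)


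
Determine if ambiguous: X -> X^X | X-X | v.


'v^v-v' has two parse trees (no precedence encoded between ^ and -)
Ambiguous


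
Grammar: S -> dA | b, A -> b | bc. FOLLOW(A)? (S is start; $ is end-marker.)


$ ∈ FOLLOW(S). For each A -> αBβ: add FIRST(β)\{ε} to FOLLOW(B); if β nullable, add FOLLOW(A).
FOLLOW(A) = {$}


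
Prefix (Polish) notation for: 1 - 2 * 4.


'*' binds tighter: tree is (- 1 (* 2 4))
Prefix: - 1 * 2 4


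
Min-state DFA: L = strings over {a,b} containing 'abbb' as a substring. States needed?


KMP-style automaton: 4 progress states + 1 absorbing accept = 5
Minimal DFA: 5 states


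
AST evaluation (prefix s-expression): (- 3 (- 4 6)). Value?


Evaluate inner: (- 4 6) = -2
Evaluate root: (- 3 -2) = 5
Result: 5


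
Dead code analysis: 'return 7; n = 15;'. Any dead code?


statement follows a return and is unreachable
Dead: 'n = 15'


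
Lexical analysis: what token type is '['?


Pattern: delimiter/punctuation
Type: PUNCTUATION


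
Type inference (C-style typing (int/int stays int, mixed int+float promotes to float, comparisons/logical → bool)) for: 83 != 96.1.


Operand types: int != float
Rule: comparison yields bool
Result type: bool


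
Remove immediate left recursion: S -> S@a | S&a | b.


Left-recursive alternatives: S@a, S&a; non-recursive: b
Introduce S': S -> bS', S' -> @aS' | &aS' | ε


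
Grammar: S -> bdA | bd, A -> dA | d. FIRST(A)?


Per alternative of A: FIRST(dA) = {d}; FIRST(d) = {d}
FIRST(A) = {d}


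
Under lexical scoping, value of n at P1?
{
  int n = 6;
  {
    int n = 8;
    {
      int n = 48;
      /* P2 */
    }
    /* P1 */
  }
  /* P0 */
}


n declared in the same block as P1
n = 8


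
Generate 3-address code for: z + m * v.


Break into single-operator statements:
t1 = m * v
t2 = z + t1


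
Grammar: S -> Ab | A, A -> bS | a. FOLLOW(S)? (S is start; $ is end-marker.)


$ ∈ FOLLOW(S). For each A -> αBβ: add FIRST(β)\{ε} to FOLLOW(B); if β nullable, add FOLLOW(A).
FOLLOW(S) = {$, b}


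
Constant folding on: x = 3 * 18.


3 * 18 = 54 at compile time
Optimized: x = 54


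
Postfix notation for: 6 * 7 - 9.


Left to right (same or higher precedence on left)
Postfix: 6 7 * 9 -


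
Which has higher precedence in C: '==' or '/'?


'/' is multiplicative (level 10); '==' is equality (level 6)
Higher level binds tighter
'/' has higher precedence than '=='


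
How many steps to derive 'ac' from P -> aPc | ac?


Derivation: P => ac
Steps: 1


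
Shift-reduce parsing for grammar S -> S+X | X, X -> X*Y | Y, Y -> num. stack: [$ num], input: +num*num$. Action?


'num' on top is the handle for Y -> num
Action: reduce (Y -> num)


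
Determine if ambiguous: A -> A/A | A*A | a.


'a/a*a' has two parse trees (no precedence encoded between / and *)
Ambiguous


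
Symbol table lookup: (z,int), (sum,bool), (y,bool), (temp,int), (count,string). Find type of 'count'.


Lookup 'count' → type string


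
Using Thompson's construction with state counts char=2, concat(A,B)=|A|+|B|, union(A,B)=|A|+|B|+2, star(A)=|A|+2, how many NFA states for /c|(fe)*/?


Syntax tree has 3 char leaf(s), 1 union(s), 1 star(s)
chars contribute 3×2 = 6; each union adds +2; each star adds +2
Total: 6 + 2 + 2 = 10 states


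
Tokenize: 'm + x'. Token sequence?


Scan left to right, longest-match per lexeme
Tokens: ID(m), OP(+), ID(x)


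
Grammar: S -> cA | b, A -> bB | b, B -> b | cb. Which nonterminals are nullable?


A nonterminal is nullable iff some alternative derives ε (directly, or every symbol in it is nullable)
Nullable: {}


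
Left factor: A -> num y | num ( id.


Common prefix: 'num'
Factored: A -> num A', A' -> y | ( id


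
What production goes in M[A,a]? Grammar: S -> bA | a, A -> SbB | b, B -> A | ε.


For [A, a]: 'a' ∈ FIRST(SbB)
Entry: A -> SbB


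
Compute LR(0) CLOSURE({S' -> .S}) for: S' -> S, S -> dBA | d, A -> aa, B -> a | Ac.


Start: S' -> .S
For each item with dot before a nonterminal B, add B -> .γ for every B-production
Closure: [S' -> .S, S -> .dBA, S -> .d]


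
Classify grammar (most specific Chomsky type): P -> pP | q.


Right-linear: every RHS is a terminal or a terminal followed by one nonterminal
Classification: Type 3 (Regular)


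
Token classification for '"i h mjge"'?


Pattern: double-quoted sequence
Type: STRING_LITERAL


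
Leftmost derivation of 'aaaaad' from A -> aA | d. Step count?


Derivation: A => aA => aaA => aaaA => aaaaA => aaaaaA => aaaaad
Steps: 6


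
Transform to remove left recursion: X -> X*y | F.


Left-recursive alternatives: X*y; non-recursive: F
Introduce X': X -> FX', X' -> *yX' | ε


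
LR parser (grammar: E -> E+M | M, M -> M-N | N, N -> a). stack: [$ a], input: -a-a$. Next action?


'a' on top is the handle for N -> a
Action: reduce (N -> a)


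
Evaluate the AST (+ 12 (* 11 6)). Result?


Evaluate inner: (* 11 6) = 66
Evaluate root: (+ 12 66) = 78
Result: 78


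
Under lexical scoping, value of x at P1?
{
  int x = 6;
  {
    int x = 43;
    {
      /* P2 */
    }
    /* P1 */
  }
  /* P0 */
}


x declared in the same block as P1
x = 43


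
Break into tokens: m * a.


Scan left to right, longest-match per lexeme
Tokens: ID(m), OP(*), ID(a)


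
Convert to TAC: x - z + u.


Break into single-operator statements:
t1 = x - z
t2 = t1 + u


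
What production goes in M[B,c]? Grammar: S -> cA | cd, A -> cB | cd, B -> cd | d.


For [B, c]: 'c' ∈ FIRST(cd)
Entry: B -> cd


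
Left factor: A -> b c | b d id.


Common prefix: 'b'
Factored: A -> b A', A' -> c | d id


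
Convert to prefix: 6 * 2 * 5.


left-to-right (same/higher precedence on left): tree is (* (* 6 2) 5)
Prefix: * * 6 2 5


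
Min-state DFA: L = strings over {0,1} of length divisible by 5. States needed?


Track length mod 5: states 0..4, accept at 0
Minimal DFA: 5 states


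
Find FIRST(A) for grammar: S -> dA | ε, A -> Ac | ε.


Per alternative of A: FIRST(Ac) = {c}; FIRST(ε) = {ε}
FIRST(A) = {c, ε}


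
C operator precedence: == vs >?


'>' is relational (level 7); '==' is equality (level 6)
Higher level binds tighter
'>' has higher precedence than '=='


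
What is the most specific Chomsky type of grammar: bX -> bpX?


LHS has context (more than one symbol) and |LHS| ≤ |RHS|
Classification: Type 1 (Context-Sensitive)


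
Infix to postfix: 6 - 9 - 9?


Left to right (same or higher precedence on left)
Postfix: 6 9 - 9 -


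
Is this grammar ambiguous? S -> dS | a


right-linear, alternatives start with distinct terminals 'd' vs 'a': unique leftmost derivation
Unambiguous


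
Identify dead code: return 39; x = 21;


statement follows a return and is unreachable
Dead: 'x = 21'


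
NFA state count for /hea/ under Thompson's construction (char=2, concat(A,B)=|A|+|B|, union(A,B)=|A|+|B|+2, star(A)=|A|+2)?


Syntax tree has 3 char leaf(s), 0 union(s), 0 star(s)
chars contribute 3×2 = 6; each union adds +2; each star adds +2
Total: 6 + 0 + 0 = 6 states


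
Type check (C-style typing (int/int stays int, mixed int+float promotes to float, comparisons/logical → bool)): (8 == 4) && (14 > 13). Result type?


Operand types: bool && bool
Rule: logical operators take bool operands and yield bool
Result type: bool


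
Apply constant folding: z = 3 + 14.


3 + 14 = 17 at compile time
Optimized: z = 17


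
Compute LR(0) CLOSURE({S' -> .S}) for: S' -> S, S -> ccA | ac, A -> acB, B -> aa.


Start: S' -> .S
For each item with dot before a nonterminal B, add B -> .γ for every B-production
Closure: [S' -> .S, S -> .ccA, S -> .ac]


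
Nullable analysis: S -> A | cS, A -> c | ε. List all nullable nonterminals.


A nonterminal is nullable iff some alternative derives ε (directly, or every symbol in it is nullable)
Nullable: {A, S}


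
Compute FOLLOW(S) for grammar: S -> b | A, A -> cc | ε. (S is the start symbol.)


$ ∈ FOLLOW(S). For each A -> αBβ: add FIRST(β)\{ε} to FOLLOW(B); if β nullable, add FOLLOW(A).
FOLLOW(S) = {$}


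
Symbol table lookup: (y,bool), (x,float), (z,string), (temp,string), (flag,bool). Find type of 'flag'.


Lookup 'flag' → type bool


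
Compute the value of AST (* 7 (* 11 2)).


Evaluate inner: (* 11 2) = 22
Evaluate root: (* 7 22) = 154
Result: 154


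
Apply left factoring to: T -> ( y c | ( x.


Common prefix: '('
Factored: T -> ( T', T' -> y c | x


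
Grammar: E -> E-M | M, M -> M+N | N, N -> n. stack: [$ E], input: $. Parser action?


start symbol E on stack, input exhausted
Action: accept


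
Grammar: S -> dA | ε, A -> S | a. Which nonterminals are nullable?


A nonterminal is nullable iff some alternative derives ε (directly, or every symbol in it is nullable)
Nullable: {A, S}


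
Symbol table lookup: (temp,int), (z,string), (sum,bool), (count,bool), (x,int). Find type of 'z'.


Lookup 'z' → type string


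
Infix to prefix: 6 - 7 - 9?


left-to-right (same/higher precedence on left): tree is (- (- 6 7) 9)
Prefix: - - 6 7 9


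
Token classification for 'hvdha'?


Pattern: letter/underscore followed by alphanumerics, not a keyword
Type: IDENTIFIER


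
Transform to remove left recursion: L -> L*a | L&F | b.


Left-recursive alternatives: L*a, L&F; non-recursive: b
Introduce L': L -> bL', L' -> *aL' | &FL' | ε


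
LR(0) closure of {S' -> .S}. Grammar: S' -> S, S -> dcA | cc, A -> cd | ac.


Start: S' -> .S
For each item with dot before a nonterminal B, add B -> .γ for every B-production
Closure: [S' -> .S, S -> .dcA, S -> .cc]


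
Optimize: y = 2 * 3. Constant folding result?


2 * 3 = 6 at compile time
Optimized: y = 6


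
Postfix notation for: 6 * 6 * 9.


Left to right (same or higher precedence on left)
Postfix: 6 6 * 9 *


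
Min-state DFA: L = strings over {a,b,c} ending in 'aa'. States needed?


Track the longest suffix of input matching a prefix of 'aa': 3 classes (prefixes of length 0..2)
Minimal DFA: 3 states


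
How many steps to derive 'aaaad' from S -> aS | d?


Derivation: S => aS => aaS => aaaS => aaaaS => aaaad
Steps: 5


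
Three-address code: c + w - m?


Break into single-operator statements:
t1 = c + w
t2 = t1 - m


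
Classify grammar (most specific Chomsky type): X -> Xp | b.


Left-linear: every RHS is a terminal or one nonterminal followed by a terminal
Classification: Type 3 (Regular)


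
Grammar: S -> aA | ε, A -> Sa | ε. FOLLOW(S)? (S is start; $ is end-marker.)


$ ∈ FOLLOW(S). For each A -> αBβ: add FIRST(β)\{ε} to FOLLOW(B); if β nullable, add FOLLOW(A).
FOLLOW(S) = {$, a}


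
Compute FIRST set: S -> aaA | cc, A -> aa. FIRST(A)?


Per alternative of A: FIRST(aa) = {a}
FIRST(A) = {a}


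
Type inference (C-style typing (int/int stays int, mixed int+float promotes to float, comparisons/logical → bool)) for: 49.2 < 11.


Operand types: float < int
Rule: comparison yields bool
Result type: bool


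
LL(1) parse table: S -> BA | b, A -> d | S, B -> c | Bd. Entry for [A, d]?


For [A, d]: 'd' ∈ FIRST(d)
Entry: A -> d


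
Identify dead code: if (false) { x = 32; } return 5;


condition is constant false, so the whole block is unreachable
Dead: 'if (false) { x = 32; }'


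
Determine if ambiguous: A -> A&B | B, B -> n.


precedence layered via separate nonterminal B: deterministic
Unambiguous


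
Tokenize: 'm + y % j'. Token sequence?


Scan left to right, longest-match per lexeme
Tokens: ID(m), OP(+), ID(y), OP(%), ID(j)


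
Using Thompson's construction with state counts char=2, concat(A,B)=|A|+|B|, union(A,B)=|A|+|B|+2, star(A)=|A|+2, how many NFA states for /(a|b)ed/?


Syntax tree has 4 char leaf(s), 1 union(s), 0 star(s)
chars contribute 4×2 = 8; each union adds +2; each star adds +2
Total: 8 + 2 + 0 = 10 states


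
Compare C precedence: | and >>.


'>>' is shift (level 8); '|' is bitwise OR (level 3)
Higher level binds tighter
'>>' has higher precedence than '|'


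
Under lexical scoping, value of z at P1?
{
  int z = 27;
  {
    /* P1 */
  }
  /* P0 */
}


P1's block does not declare z; resolves to the enclosing declaration at depth 0
z = 27


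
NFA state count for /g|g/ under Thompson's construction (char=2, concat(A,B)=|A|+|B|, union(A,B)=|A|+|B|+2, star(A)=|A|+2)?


Syntax tree has 2 char leaf(s), 1 union(s), 0 star(s)
chars contribute 2×2 = 4; each union adds +2; each star adds +2
Total: 4 + 2 + 0 = 6 states


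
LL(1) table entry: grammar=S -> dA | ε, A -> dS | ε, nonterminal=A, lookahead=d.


For [A, d]: 'd' ∈ FIRST(dS)
Entry: A -> dS


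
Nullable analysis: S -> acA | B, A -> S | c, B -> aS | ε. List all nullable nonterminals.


A nonterminal is nullable iff some alternative derives ε (directly, or every symbol in it is nullable)
Nullable: {A, B, S}


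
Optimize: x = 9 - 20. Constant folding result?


9 - 20 = -11 at compile time
Optimized: x = -11


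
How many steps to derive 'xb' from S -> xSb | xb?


Derivation: S => xb
Steps: 1


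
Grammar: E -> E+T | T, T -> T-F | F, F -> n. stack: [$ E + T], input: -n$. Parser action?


'-' can extend T; shift to build T -> T-F
Action: shift


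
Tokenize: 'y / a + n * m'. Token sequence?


Scan left to right, longest-match per lexeme
Tokens: ID(y), OP(/), ID(a), OP(+), ID(n), OP(*), ID(m)


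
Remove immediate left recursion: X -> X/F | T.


Left-recursive alternatives: X/F; non-recursive: T
Introduce X': X -> TX', X' -> /FX' | ε


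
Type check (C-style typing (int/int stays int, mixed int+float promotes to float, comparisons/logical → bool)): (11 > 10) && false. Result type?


Operand types: bool && bool
Rule: logical operators take bool operands and yield bool
Result type: bool


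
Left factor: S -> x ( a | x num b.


Common prefix: 'x'
Factored: S -> x S', S' -> ( a | num b


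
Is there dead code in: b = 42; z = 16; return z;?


b is assigned but never read
Dead: 'b = 42'


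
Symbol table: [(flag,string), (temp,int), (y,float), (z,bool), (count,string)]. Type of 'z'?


Lookup 'z' → type bool


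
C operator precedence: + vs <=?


'+' is additive (level 9); '<=' is relational (level 7)
Higher level binds tighter
'+' has higher precedence than '<='


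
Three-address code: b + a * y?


Break into single-operator statements:
t1 = a * y
t2 = b + t1


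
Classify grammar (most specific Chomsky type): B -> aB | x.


Right-linear: every RHS is a terminal or a terminal followed by one nonterminal
Classification: Type 3 (Regular)


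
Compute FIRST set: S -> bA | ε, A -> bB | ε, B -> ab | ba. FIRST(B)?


Per alternative of B: FIRST(ab) = {a}; FIRST(ba) = {b}
FIRST(B) = {a, b}


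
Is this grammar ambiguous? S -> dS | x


right-linear, alternatives start with distinct terminals 'd' vs 'x': unique leftmost derivation
Unambiguous


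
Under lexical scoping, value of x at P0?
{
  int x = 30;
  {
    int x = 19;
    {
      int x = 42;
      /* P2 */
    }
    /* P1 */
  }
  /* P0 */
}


x declared in the same block as P0
x = 30


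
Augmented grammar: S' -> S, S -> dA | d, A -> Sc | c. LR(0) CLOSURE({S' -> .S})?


Start: S' -> .S
For each item with dot before a nonterminal B, add B -> .γ for every B-production
Closure: [S' -> .S, S -> .dA, S -> .d]


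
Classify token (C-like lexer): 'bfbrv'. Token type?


Pattern: letter/underscore followed by alphanumerics, not a keyword
Type: IDENTIFIER


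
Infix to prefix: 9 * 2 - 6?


left-to-right (same/higher precedence on left): tree is (- (* 9 2) 6)
Prefix: - * 9 2 6


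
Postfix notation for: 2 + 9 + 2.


Left to right (same or higher precedence on left)
Postfix: 2 9 + 2 +


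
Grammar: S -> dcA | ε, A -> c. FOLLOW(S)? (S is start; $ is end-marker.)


$ ∈ FOLLOW(S). For each A -> αBβ: add FIRST(β)\{ε} to FOLLOW(B); if β nullable, add FOLLOW(A).
FOLLOW(S) = {$}


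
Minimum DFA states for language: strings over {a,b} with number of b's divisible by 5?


Track (count of b) mod 5: states 0..4, accept at 0
Minimal DFA: 5 states


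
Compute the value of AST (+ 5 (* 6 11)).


Evaluate inner: (* 6 11) = 66
Evaluate root: (+ 5 66) = 71
Result: 71


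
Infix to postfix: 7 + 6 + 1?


Left to right (same or higher precedence on left)
Postfix: 7 6 + 1 +


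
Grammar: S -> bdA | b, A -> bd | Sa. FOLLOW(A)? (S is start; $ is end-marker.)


$ ∈ FOLLOW(S). For each A -> αBβ: add FIRST(β)\{ε} to FOLLOW(B); if β nullable, add FOLLOW(A).
FOLLOW(A) = {$, a}


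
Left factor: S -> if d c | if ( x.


Common prefix: 'if'
Factored: S -> if S', S' -> d c | ( x


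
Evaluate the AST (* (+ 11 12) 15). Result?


Evaluate inner: (+ 11 12) = 23
Evaluate root: (* 23 15) = 345
Result: 345


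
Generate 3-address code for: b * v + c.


Break into single-operator statements:
t1 = b * v
t2 = t1 + c


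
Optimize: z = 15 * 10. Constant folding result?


15 * 10 = 150 at compile time
Optimized: z = 150


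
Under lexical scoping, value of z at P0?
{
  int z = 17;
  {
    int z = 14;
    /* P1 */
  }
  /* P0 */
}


z declared in the same block as P0
z = 17


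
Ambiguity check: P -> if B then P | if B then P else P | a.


dangling else: 'if B then if B then a else a' parses two ways
Ambiguous


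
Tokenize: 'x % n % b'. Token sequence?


Scan left to right, longest-match per lexeme
Tokens: ID(x), OP(%), ID(n), OP(%), ID(b)


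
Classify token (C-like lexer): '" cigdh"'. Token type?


Pattern: double-quoted sequence
Type: STRING_LITERAL


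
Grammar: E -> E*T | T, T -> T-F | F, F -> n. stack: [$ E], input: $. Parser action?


start symbol E on stack, input exhausted
Action: accept


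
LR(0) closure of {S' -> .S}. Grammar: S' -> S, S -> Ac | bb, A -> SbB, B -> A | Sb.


Start: S' -> .S
For each item with dot before a nonterminal B, add B -> .γ for every B-production
Closure: [S' -> .S, S -> .Ac, S -> .bb, A -> .SbB]


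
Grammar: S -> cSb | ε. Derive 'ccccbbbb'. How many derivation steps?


Derivation: S => cSb => ccSbb => cccSbbb => ccccSbbbb => ccccbbbb
Steps: 5


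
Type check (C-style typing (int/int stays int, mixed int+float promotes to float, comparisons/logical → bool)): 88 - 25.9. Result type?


Operand types: int - float
Rule: mixed int/float promotes to float; int/int stays int
Result type: float


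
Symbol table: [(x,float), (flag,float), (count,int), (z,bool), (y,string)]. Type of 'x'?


Lookup 'x' → type float


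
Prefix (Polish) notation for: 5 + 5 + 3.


left-to-right (same/higher precedence on left): tree is (+ (+ 5 5) 3)
Prefix: + + 5 5 3


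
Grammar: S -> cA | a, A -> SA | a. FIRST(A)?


Per alternative of A: FIRST(SA) = {a, c}; FIRST(a) = {a}
FIRST(A) = {a, c}


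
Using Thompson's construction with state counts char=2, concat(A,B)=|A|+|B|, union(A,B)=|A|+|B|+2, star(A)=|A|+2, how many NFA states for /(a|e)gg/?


Syntax tree has 4 char leaf(s), 1 union(s), 0 star(s)
chars contribute 4×2 = 8; each union adds +2; each star adds +2
Total: 8 + 2 + 0 = 10 states


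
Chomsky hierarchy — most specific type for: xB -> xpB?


LHS has context (more than one symbol) and |LHS| ≤ |RHS|
Classification: Type 1 (Context-Sensitive)


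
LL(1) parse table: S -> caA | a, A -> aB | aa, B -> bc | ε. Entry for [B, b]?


For [B, b]: 'b' ∈ FIRST(bc)
Entry: B -> bc


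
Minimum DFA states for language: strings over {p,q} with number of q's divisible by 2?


Track (count of q) mod 2: states 0..1, accept at 0
Minimal DFA: 2 states


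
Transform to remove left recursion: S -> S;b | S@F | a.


Left-recursive alternatives: S;b, S@F; non-recursive: a
Introduce S': S -> aS', S' -> ;bS' | @FS' | ε


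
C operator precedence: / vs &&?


'/' is multiplicative (level 10); '&&' is logical AND (level 2)
Higher level binds tighter
'/' has higher precedence than '&&'


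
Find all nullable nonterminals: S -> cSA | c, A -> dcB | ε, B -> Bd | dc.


A nonterminal is nullable iff some alternative derives ε (directly, or every symbol in it is nullable)
Nullable: {A}


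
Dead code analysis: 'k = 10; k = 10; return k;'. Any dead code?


first assignment to k is overwritten before any read
Dead: 'k = 10'


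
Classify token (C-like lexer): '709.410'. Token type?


Pattern: digits with a decimal point
Type: FLOAT_LITERAL


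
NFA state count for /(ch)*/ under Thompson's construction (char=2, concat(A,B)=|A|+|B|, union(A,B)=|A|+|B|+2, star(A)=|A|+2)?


Syntax tree has 2 char leaf(s), 0 union(s), 1 star(s)
chars contribute 2×2 = 4; each union adds +2; each star adds +2
Total: 4 + 0 + 2 = 6 states


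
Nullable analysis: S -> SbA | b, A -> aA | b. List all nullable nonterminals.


A nonterminal is nullable iff some alternative derives ε (directly, or every symbol in it is nullable)
Nullable: {}


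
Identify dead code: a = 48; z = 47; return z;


a is assigned but never read
Dead: 'a = 48'


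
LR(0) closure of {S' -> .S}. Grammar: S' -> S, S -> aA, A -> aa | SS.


Start: S' -> .S
For each item with dot before a nonterminal B, add B -> .γ for every B-production
Closure: [S' -> .S, S -> .aA]


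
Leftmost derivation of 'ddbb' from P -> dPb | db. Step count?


Derivation: P => dPb => ddbb
Steps: 2


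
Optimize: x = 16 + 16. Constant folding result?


16 + 16 = 32 at compile time
Optimized: x = 32


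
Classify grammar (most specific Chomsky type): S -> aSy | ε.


Single nonterminal LHS, but a^n y^n is not regular
Classification: Type 2 (Context-Free)


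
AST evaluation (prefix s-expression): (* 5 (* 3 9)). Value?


Evaluate inner: (* 3 9) = 27
Evaluate root: (* 5 27) = 135
Result: 135


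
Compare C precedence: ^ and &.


'&' is bitwise AND (level 5); '^' is bitwise XOR (level 4)
Higher level binds tighter
'&' has higher precedence than '^'


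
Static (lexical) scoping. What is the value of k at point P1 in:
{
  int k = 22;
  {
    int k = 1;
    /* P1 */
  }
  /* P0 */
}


k declared in the same block as P1
k = 1


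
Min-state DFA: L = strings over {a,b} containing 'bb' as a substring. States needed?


KMP-style automaton: 2 progress states + 1 absorbing accept = 3
Minimal DFA: 3 states


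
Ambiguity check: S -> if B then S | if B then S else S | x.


dangling else: 'if B then if B then x else x' parses two ways
Ambiguous


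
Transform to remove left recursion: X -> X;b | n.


Left-recursive alternatives: X;b; non-recursive: n
Introduce X': X -> nX', X' -> ;bX' | ε


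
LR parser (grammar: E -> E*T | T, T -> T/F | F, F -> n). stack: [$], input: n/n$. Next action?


no handle on stack; shift 'n'
Action: shift


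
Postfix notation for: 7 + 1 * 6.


* has higher precedence, evaluate 1*6 first
Postfix: 7 1 6 * +


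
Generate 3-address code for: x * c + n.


Break into single-operator statements:
t1 = x * c
t2 = t1 + n


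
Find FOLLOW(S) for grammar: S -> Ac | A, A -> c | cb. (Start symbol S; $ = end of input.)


$ ∈ FOLLOW(S). For each A -> αBβ: add FIRST(β)\{ε} to FOLLOW(B); if β nullable, add FOLLOW(A).
FOLLOW(S) = {$}


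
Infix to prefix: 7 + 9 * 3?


'*' binds tighter: tree is (+ 7 (* 9 3))
Prefix: + 7 * 9 3


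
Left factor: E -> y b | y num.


Common prefix: 'y'
Factored: E -> y E', E' -> b | num


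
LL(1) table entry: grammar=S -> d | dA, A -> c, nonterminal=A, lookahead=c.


For [A, c]: 'c' ∈ FIRST(c)
Entry: A -> c


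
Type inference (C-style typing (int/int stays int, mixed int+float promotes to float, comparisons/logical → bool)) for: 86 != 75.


Operand types: int != int
Rule: comparison yields bool
Result type: bool


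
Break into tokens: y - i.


Scan left to right, longest-match per lexeme
Tokens: ID(y), OP(-), ID(i)


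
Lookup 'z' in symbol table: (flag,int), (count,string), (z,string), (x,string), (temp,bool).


Lookup 'z' → type string


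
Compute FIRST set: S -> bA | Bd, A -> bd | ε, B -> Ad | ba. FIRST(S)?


Per alternative of S: FIRST(bA) = {b}; FIRST(Bd) = {b, d}
FIRST(S) = {b, d}


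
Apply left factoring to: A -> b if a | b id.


Common prefix: 'b'
Factored: A -> b A', A' -> if a | id


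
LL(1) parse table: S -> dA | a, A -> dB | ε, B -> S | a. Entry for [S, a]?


For [S, a]: 'a' ∈ FIRST(a)
Entry: S -> a


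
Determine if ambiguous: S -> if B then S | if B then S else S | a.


dangling else: 'if B then if B then a else a' parses two ways
Ambiguous


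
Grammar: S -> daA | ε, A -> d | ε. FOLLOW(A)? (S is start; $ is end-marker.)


$ ∈ FOLLOW(S). For each A -> αBβ: add FIRST(β)\{ε} to FOLLOW(B); if β nullable, add FOLLOW(A).
FOLLOW(A) = {$}


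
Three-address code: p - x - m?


Break into single-operator statements:
t1 = p - x
t2 = t1 - m


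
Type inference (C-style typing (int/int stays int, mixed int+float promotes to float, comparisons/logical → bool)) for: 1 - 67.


Operand types: int - int
Rule: mixed int/float promotes to float; int/int stays int
Result type: int


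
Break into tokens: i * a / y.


Scan left to right, longest-match per lexeme
Tokens: ID(i), OP(*), ID(a), OP(/), ID(y)


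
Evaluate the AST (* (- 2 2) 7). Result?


Evaluate inner: (- 2 2) = 0
Evaluate root: (* 0 7) = 0
Result: 0


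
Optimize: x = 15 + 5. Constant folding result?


15 + 5 = 20 at compile time
Optimized: x = 20


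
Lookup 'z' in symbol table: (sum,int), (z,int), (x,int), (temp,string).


Lookup 'z' → type int


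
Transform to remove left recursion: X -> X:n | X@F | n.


Left-recursive alternatives: X:n, X@F; non-recursive: n
Introduce X': X -> nX', X' -> :nX' | @FX' | ε


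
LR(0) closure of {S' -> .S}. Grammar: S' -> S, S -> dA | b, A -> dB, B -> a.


Start: S' -> .S
For each item with dot before a nonterminal B, add B -> .γ for every B-production
Closure: [S' -> .S, S -> .dA, S -> .b]


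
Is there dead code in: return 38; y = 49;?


statement follows a return and is unreachable
Dead: 'y = 49'


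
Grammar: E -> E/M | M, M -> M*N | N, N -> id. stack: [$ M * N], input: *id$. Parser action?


handle 'M*N' on top
Action: reduce (M -> M*N)


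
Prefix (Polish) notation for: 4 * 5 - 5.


left-to-right (same/higher precedence on left): tree is (- (* 4 5) 5)
Prefix: - * 4 5 5


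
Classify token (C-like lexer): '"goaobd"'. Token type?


Pattern: double-quoted sequence
Type: STRING_LITERAL


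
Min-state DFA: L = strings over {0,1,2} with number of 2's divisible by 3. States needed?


Track (count of 2) mod 3: states 0..2, accept at 0
Minimal DFA: 3 states
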